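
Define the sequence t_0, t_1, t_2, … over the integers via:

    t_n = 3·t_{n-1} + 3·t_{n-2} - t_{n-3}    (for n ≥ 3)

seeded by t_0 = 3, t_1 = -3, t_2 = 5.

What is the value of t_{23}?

1742543253355

t_3 = 3·5 + 3·-3 + -1·3 = 3
t_4 = 3·3 + 3·5 + -1·-3 = 27
t_5 = 3·27 + 3·3 + -1·5 = 85
t_6 = 3·85 + 3·27 + -1·3 = 333
t_7 = 3·333 + 3·85 + -1·27 = 1227
t_8 = 3·1227 + 3·333 + -1·85 = 4595
t_9 = 3·4595 + 3·1227 + -1·333 = 17133
t_10 = 3·17133 + 3·4595 + -1·1227 = 63957
t_11 = 3·63957 + 3·17133 + -1·4595 = 238675
t_12 = 3·238675 + 3·63957 + -1·17133 = 890763
t_13 = 3·890763 + 3·238675 + -1·63957 = 3324357
t_14 = 3·3324357 + 3·890763 + -1·238675 = 12406685
t_15 = 3·12406685 + 3·3324357 + -1·890763 = 46302363
t_16 = 3·46302363 + 3·12406685 + -1·3324357 = 172802787
t_17 = 3·172802787 + 3·46302363 + -1·12406685 = 644908765
t_18 = 3·644908765 + 3·172802787 + -1·46302363 = 2406832293
t_19 = 3·2406832293 + 3·644908765 + -1·172802787 = 8982420387
t_20 = 3·8982420387 + 3·2406832293 + -1·644908765 = 33522849275
t_21 = 3·33522849275 + 3·8982420387 + -1·2406832293 = 125108976693
t_22 = 3·125108976693 + 3·33522849275 + -1·8982420387 = 466913057517
t_23 = 3·466913057517 + 3·125108976693 + -1·33522849275 = 1742543253355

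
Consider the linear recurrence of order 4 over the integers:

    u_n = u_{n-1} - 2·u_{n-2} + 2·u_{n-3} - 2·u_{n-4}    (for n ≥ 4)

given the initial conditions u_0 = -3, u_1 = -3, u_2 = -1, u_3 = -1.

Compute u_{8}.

u_4 = 1·-1 + -2·-1 + 2·-3 + -2·-3 = 1
u_5 = 1·1 + -2·-1 + 2·-1 + -2·-3 = 7
u_6 = 1·7 + -2·1 + 2·-1 + -2·-1 = 5
u_7 = 1·5 + -2·7 + 2·1 + -2·-1 = -5
u_8 = 1·-5 + -2·5 + 2·7 + -2·1 = -3

-3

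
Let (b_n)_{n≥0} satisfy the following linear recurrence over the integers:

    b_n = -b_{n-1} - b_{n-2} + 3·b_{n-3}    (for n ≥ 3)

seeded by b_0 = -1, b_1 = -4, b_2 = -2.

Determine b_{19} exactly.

-20125

b_3 = -1·-2 + -1·-4 + 3·-1 = 3
b_4 = -1·3 + -1·-2 + 3·-4 = -13
b_5 = -1·-13 + -1·3 + 3·-2 = 4
b_6 = -1·4 + -1·-13 + 3·3 = 18
b_7 = -1·18 + -1·4 + 3·-13 = -61
b_8 = -1·-61 + -1·18 + 3·4 = 55
b_9 = -1·55 + -1·-61 + 3·18 = 60
b_10 = -1·60 + -1·55 + 3·-61 = -298
b_11 = -1·-298 + -1·60 + 3·55 = 403
b_12 = -1·403 + -1·-298 + 3·60 = 75
b_13 = -1·75 + -1·403 + 3·-298 = -1372
b_14 = -1·-1372 + -1·75 + 3·403 = 2506
b_15 = -1·2506 + -1·-1372 + 3·75 = -909
b_16 = -1·-909 + -1·2506 + 3·-1372 = -5713
b_17 = -1·-5713 + -1·-909 + 3·2506 = 14140
b_18 = -1·14140 + -1·-5713 + 3·-909 = -11154
b_19 = -1·-11154 + -1·14140 + 3·-5713 = -20125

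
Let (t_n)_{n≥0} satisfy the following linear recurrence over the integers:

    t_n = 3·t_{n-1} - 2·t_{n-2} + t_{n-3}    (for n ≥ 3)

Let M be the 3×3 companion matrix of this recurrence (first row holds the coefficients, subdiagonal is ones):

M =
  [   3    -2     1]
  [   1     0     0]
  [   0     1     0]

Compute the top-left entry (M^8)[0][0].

(M^8)[0][0] is the top entry after applying M 8 times to the unit state (1, 0, 0). Equivalently it is h_{10} for the auxiliary sequence (h_n) obeying the same recurrence with h_2 = 1 and h_i = 0 for 0 ≤ i < 2:
h_3 = 3·1 + -2·0 + 1·0 = 3
h_4 = 3·3 + -2·1 + 1·0 = 7
h_5 = 3·7 + -2·3 + 1·1 = 16
h_6 = 3·16 + -2·7 + 1·3 = 37
h_7 = 3·37 + -2·16 + 1·7 = 86
h_8 = 3·86 + -2·37 + 1·16 = 200
h_9 = 3·200 + -2·86 + 1·37 = 465
h_10 = 3·465 + -2·200 + 1·86 = 1081

1081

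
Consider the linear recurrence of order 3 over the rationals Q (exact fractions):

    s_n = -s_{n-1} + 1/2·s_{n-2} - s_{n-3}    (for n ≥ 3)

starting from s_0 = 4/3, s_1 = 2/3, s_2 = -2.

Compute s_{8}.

-65/3

s_3 = -1·-2 + 1/2·2/3 + -1·4/3 = 1
s_4 = -1·1 + 1/2·-2 + -1·2/3 = -8/3
s_5 = -1·-8/3 + 1/2·1 + -1·-2 = 31/6
s_6 = -1·31/6 + 1/2·-8/3 + -1·1 = -15/2
s_7 = -1·-15/2 + 1/2·31/6 + -1·-8/3 = 51/4
s_8 = -1·51/4 + 1/2·-15/2 + -1·31/6 = -65/3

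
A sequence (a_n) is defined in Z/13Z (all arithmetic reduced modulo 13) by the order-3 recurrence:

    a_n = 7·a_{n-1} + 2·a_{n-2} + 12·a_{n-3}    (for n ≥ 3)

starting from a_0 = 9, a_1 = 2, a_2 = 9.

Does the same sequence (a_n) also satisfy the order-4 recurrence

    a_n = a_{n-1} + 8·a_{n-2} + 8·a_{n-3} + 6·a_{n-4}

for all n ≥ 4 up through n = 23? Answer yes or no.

no

Terms a_0..a_23: 9, 2, 9, 6, 6, 6, 9, 4, 1, 6, 1, 5, 5, 5, 1, 12, 3, 5, 3, 2, 2, 2, 3, 10
n=4: candidate gives 5, actual a_4 = 6 ✗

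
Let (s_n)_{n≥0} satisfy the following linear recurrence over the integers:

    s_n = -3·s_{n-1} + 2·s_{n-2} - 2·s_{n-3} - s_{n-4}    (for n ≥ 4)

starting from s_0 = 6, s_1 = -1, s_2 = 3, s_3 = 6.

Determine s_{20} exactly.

s_4 = -3·6 + 2·3 + -2·-1 + -1·6 = -16
s_5 = -3·-16 + 2·6 + -2·3 + -1·-1 = 55
s_6 = -3·55 + 2·-16 + -2·6 + -1·3 = -212
s_7 = -3·-212 + 2·55 + -2·-16 + -1·6 = 772
s_8 = -3·772 + 2·-212 + -2·55 + -1·-16 = -2834
s_9 = -3·-2834 + 2·772 + -2·-212 + -1·55 = 10415
s_10 = -3·10415 + 2·-2834 + -2·772 + -1·-212 = -38245
s_11 = -3·-38245 + 2·10415 + -2·-2834 + -1·772 = 140461
s_12 = -3·140461 + 2·-38245 + -2·10415 + -1·-2834 = -515869
s_13 = -3·-515869 + 2·140461 + -2·-38245 + -1·10415 = 1894604
s_14 = -3·1894604 + 2·-515869 + -2·140461 + -1·-38245 = -6958227
s_15 = -3·-6958227 + 2·1894604 + -2·-515869 + -1·140461 = 25555166
s_16 = -3·25555166 + 2·-6958227 + -2·1894604 + -1·-515869 = -93855291
s_17 = -3·-93855291 + 2·25555166 + -2·-6958227 + -1·1894604 = 344698055
s_18 = -3·344698055 + 2·-93855291 + -2·25555166 + -1·-6958227 = -1265956852
s_19 = -3·-1265956852 + 2·344698055 + -2·-93855291 + -1·25555166 = 4649422082
s_20 = -3·4649422082 + 2·-1265956852 + -2·344698055 + -1·-93855291 = -17075720769

-17075720769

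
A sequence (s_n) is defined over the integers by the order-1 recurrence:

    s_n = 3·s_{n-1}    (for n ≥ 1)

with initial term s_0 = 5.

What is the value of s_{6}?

3645

s_1 = 3·5 = 15
s_2 = 3·15 = 45
s_3 = 3·45 = 135
s_4 = 3·135 = 405
s_5 = 3·405 = 1215
s_6 = 3·1215 = 3645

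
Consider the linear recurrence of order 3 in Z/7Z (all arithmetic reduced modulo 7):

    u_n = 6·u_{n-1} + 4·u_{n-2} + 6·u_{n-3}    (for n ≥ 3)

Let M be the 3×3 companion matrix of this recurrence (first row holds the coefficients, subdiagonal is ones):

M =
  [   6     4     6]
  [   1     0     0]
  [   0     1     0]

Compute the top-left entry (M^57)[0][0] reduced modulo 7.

6

(M^57)[0][0] is the top entry after applying M 57 times to the unit state (1, 0, 0). Equivalently it is h_{59} for the auxiliary sequence (h_n) obeying the same recurrence with h_2 = 1 and h_i = 0 for 0 ≤ i < 2:
h_3 = 6·1 + 4·0 + 6·0 = 6
h_4 = 6·6 + 4·1 + 6·0 = 5
h_5 = 6·5 + 4·6 + 6·1 = 4
h_6 = 6·4 + 4·5 + 6·6 = 3
h_7 = 6·3 + 4·4 + 6·5 = 1
h_8 = 6·1 + 4·3 + 6·4 = 0
h_9 = 6·0 + 4·1 + 6·3 = 1
h_10 = 6·1 + 4·0 + 6·1 = 5
h_11 = 6·5 + 4·1 + 6·0 = 6
h_12 = 6·6 + 4·5 + 6·1 = 6
h_13 = 6·6 + 4·6 + 6·5 = 6
h_14 = 6·6 + 4·6 + 6·6 = 5
h_15 = 6·5 + 4·6 + 6·6 = 6
h_16 = 6·6 + 4·5 + 6·6 = 1
h_17 = 6·1 + 4·6 + 6·5 = 4
h_18 = 6·4 + 4·1 + 6·6 = 1
h_19 = 6·1 + 4·4 + 6·1 = 0
h_20 = 6·0 + 4·1 + 6·4 = 0
h_21 = 6·0 + 4·0 + 6·1 = 6
h_22 = 6·6 + 4·0 + 6·0 = 1
h_23 = 6·1 + 4·6 + 6·0 = 2
h_24 = 6·2 + 4·1 + 6·6 = 3
h_25 = 6·3 + 4·2 + 6·1 = 4
h_26 = 6·4 + 4·3 + 6·2 = 6
h_27 = 6·6 + 4·4 + 6·3 = 0
h_28 = 6·0 + 4·6 + 6·4 = 6
h_29 = 6·6 + 4·0 + 6·6 = 2
h_30 = 6·2 + 4·6 + 6·0 = 1
h_31 = 6·1 + 4·2 + 6·6 = 1
h_32 = 6·1 + 4·1 + 6·2 = 1
h_33 = 6·1 + 4·1 + 6·1 = 2
h_34 = 6·2 + 4·1 + 6·1 = 1
h_35 = 6·1 + 4·2 + 6·1 = 6
h_36 = 6·6 + 4·1 + 6·2 = 3
h_37 = 6·3 + 4·6 + 6·1 = 6
h_38 = 6·6 + 4·3 + 6·6 = 0
h_39 = 6·0 + 4·6 + 6·3 = 0
h_40 = 6·0 + 4·0 + 6·6 = 1
h_41 = 6·1 + 4·0 + 6·0 = 6
h_42 = 6·6 + 4·1 + 6·0 = 5
h_43 = 6·5 + 4·6 + 6·1 = 4
h_44 = 6·4 + 4·5 + 6·6 = 3
h_45 = 6·3 + 4·4 + 6·5 = 1
h_46 = 6·1 + 4·3 + 6·4 = 0
h_47 = 6·0 + 4·1 + 6·3 = 1
h_48 = 6·1 + 4·0 + 6·1 = 5
h_49 = 6·5 + 4·1 + 6·0 = 6
h_50 = 6·6 + 4·5 + 6·1 = 6
h_51 = 6·6 + 4·6 + 6·5 = 6
h_52 = 6·6 + 4·6 + 6·6 = 5
h_53 = 6·5 + 4·6 + 6·6 = 6
h_54 = 6·6 + 4·5 + 6·6 = 1
h_55 = 6·1 + 4·6 + 6·5 = 4
h_56 = 6·4 + 4·1 + 6·6 = 1
h_57 = 6·1 + 4·4 + 6·1 = 0
h_58 = 6·0 + 4·1 + 6·4 = 0
h_59 = 6·0 + 4·0 + 6·1 = 6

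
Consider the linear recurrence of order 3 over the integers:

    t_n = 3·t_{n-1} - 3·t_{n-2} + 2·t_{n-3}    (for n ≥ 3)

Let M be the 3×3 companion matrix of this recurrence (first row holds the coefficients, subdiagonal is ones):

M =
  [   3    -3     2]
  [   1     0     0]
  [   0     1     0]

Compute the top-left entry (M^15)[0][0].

(M^15)[0][0] is the top entry after applying M 15 times to the unit state (1, 0, 0). Equivalently it is h_{17} for the auxiliary sequence (h_n) obeying the same recurrence with h_2 = 1 and h_i = 0 for 0 ≤ i < 2:
h_3 = 3·1 + -3·0 + 2·0 = 3
h_4 = 3·3 + -3·1 + 2·0 = 6
h_5 = 3·6 + -3·3 + 2·1 = 11
h_6 = 3·11 + -3·6 + 2·3 = 21
h_7 = 3·21 + -3·11 + 2·6 = 42
h_8 = 3·42 + -3·21 + 2·11 = 85
h_9 = 3·85 + -3·42 + 2·21 = 171
h_10 = 3·171 + -3·85 + 2·42 = 342
h_11 = 3·342 + -3·171 + 2·85 = 683
h_12 = 3·683 + -3·342 + 2·171 = 1365
h_13 = 3·1365 + -3·683 + 2·342 = 2730
h_14 = 3·2730 + -3·1365 + 2·683 = 5461
h_15 = 3·5461 + -3·2730 + 2·1365 = 10923
h_16 = 3·10923 + -3·5461 + 2·2730 = 21846
h_17 = 3·21846 + -3·10923 + 2·5461 = 43691

43691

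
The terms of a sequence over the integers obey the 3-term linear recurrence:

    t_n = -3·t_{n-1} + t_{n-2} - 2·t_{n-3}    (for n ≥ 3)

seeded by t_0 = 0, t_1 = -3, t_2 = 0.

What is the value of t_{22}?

68838451575

t_3 = -3·0 + 1·-3 + -2·0 = -3
t_4 = -3·-3 + 1·0 + -2·-3 = 15
t_5 = -3·15 + 1·-3 + -2·0 = -48
t_6 = -3·-48 + 1·15 + -2·-3 = 165
t_7 = -3·165 + 1·-48 + -2·15 = -573
t_8 = -3·-573 + 1·165 + -2·-48 = 1980
t_9 = -3·1980 + 1·-573 + -2·165 = -6843
t_10 = -3·-6843 + 1·1980 + -2·-573 = 23655
t_11 = -3·23655 + 1·-6843 + -2·1980 = -81768
t_12 = -3·-81768 + 1·23655 + -2·-6843 = 282645
t_13 = -3·282645 + 1·-81768 + -2·23655 = -977013
t_14 = -3·-977013 + 1·282645 + -2·-81768 = 3377220
t_15 = -3·3377220 + 1·-977013 + -2·282645 = -11673963
t_16 = -3·-11673963 + 1·3377220 + -2·-977013 = 40353135
t_17 = -3·40353135 + 1·-11673963 + -2·3377220 = -139487808
t_18 = -3·-139487808 + 1·40353135 + -2·-11673963 = 482164485
t_19 = -3·482164485 + 1·-139487808 + -2·40353135 = -1666687533
t_20 = -3·-1666687533 + 1·482164485 + -2·-139487808 = 5761202700
t_21 = -3·5761202700 + 1·-1666687533 + -2·482164485 = -19914624603
t_22 = -3·-19914624603 + 1·5761202700 + -2·-1666687533 = 68838451575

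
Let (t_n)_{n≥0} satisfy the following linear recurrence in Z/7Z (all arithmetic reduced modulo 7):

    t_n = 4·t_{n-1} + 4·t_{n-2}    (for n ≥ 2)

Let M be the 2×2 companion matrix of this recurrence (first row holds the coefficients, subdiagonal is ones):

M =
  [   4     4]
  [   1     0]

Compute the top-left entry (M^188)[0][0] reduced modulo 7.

(M^188)[0][0] is the top entry after applying M 188 times to the unit state (1, 0). Equivalently it is h_{189} for the auxiliary sequence (h_n) obeying the same recurrence with h_1 = 1 and h_i = 0 for 0 ≤ i < 1:
h_2 = 4·1 + 4·0 = 4
h_3 = 4·4 + 4·1 = 6
h_4 = 4·6 + 4·4 = 5
h_5 = 4·5 + 4·6 = 2
h_6 = 4·2 + 4·5 = 0
h_7 = 4·0 + 4·2 = 1
(h_6, h_7) = (0, 1) = (h_0, h_1), so the sequence has period 6.
189 ≡ 3 (mod 6), hence h_189 = h_3 = 6.

6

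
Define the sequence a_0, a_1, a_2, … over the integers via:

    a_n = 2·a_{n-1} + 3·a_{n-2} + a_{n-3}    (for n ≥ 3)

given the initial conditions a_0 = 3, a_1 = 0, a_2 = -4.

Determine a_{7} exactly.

-605

a_3 = 2·-4 + 3·0 + 1·3 = -5
a_4 = 2·-5 + 3·-4 + 1·0 = -22
a_5 = 2·-22 + 3·-5 + 1·-4 = -63
a_6 = 2·-63 + 3·-22 + 1·-5 = -197
a_7 = 2·-197 + 3·-63 + 1·-22 = -605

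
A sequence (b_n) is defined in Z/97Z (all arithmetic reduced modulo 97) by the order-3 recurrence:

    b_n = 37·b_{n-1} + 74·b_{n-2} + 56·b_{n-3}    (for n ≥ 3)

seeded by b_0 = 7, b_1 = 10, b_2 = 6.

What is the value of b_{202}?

49

b_3 = 37·6 + 74·10 + 56·7 = 93
b_4 = 37·93 + 74·6 + 56·10 = 80
b_5 = 37·80 + 74·93 + 56·6 = 90
b_6 = 37·90 + 74·80 + 56·93 = 5
b_7 = 37·5 + 74·90 + 56·80 = 73
b_8 = 37·73 + 74·5 + 56·90 = 60
Continuing the recurrence:
  b_9 = 45;  b_10 = 8;  b_11 = 2;  b_12 = 82;  b_13 = 41;  b_14 = 34
  b_15 = 57;  b_16 = 34;  b_17 = 8;  b_18 = 87;  b_19 = 89;  b_20 = 91
  b_21 = 81;  b_22 = 68;  b_23 = 26;  b_24 = 54;  b_25 = 67;  b_26 = 74
  b_27 = 50;  b_28 = 20;  b_29 = 48;  b_30 = 42;  b_31 = 18;  b_32 = 60
  b_33 = 84;  b_34 = 20;  b_35 = 34;  b_36 = 70;  b_37 = 18;  b_38 = 87
  b_39 = 32;  b_40 = 94;  b_41 = 48;  b_42 = 48;  b_43 = 19;  b_44 = 56
  b_45 = 55;  b_46 = 65;  b_47 = 8;  b_48 = 38;  b_49 = 12;  b_50 = 18
  b_51 = 93;  b_52 = 13;  b_53 = 29;  b_54 = 65;  b_55 = 41;  b_56 = 94
  b_57 = 64;  b_58 = 77;  b_59 = 45;  b_60 = 83;  b_61 = 43;  b_62 = 68
  b_63 = 64;  b_64 = 11;  b_65 = 27;  b_66 = 62;  b_67 = 58;  b_68 = 1
  b_69 = 41;  b_70 = 86;  b_71 = 64;  b_72 = 67;  b_73 = 3;  b_74 = 20
  b_75 = 58;  b_76 = 11;  b_77 = 96;  b_78 = 48;  b_79 = 87;  b_80 = 22
  b_81 = 46;  b_82 = 54;  b_83 = 38;  b_84 = 24;  b_85 = 31;  b_86 = 7
  b_87 = 17;  b_88 = 70;  b_89 = 69;  b_90 = 52;  b_91 = 86;  b_92 = 30
  b_93 = 7;  b_94 = 20;  b_95 = 28;  b_96 = 95;  b_97 = 14;  b_98 = 95
  b_99 = 74;  b_100 = 76;  b_101 = 28;  b_102 = 37;  b_103 = 34;  b_104 = 35
  b_105 = 63;  b_106 = 35;  b_107 = 60;  b_108 = 93;  b_109 = 44;  b_110 = 36
  b_111 = 96;  b_112 = 47;  b_113 = 92;  b_114 = 36;  b_115 = 5;  b_116 = 47
  b_117 = 51;  b_118 = 19;  b_119 = 28;  b_120 = 60;  b_121 = 21;  b_122 = 92
  b_123 = 73;  b_124 = 15;  b_125 = 51;  b_126 = 4;  b_127 = 9;  b_128 = 90
  b_129 = 49;  b_130 = 53;  b_131 = 54;  b_132 = 31;  b_133 = 60;  b_134 = 69
  b_135 = 96;  b_136 = 87;  b_137 = 25;  b_138 = 32;  b_139 = 49;  b_140 = 52
  b_141 = 67;  b_142 = 50;  b_143 = 20;  b_144 = 44;  b_145 = 88;  b_146 = 66
  b_147 = 69;  b_148 = 46;  b_149 = 28;  b_150 = 59;  b_151 = 41;  b_152 = 79
  b_153 = 46;  b_154 = 47;  b_155 = 61;  b_156 = 66;  b_157 = 82;  b_158 = 82
  b_159 = 91;  b_160 = 59;  b_161 = 26;  b_162 = 45;  b_163 = 6;  b_164 = 61
  b_165 = 80;  b_166 = 50;  b_167 = 31;  b_168 = 15;  b_169 = 23;  b_170 = 11
  b_171 = 39;  b_172 = 53;  b_173 = 31;  b_174 = 75;  b_175 = 83;  b_176 = 75
  b_177 = 22;  b_178 = 51;  b_179 = 52;  b_180 = 43;  b_181 = 50;  b_182 = 87
  b_183 = 15;  b_184 = 93;  b_185 = 14;  b_186 = 92;  b_187 = 45;  b_188 = 42
  b_189 = 45;  b_190 = 18;  b_191 = 43;  b_192 = 11;  b_193 = 38;  b_194 = 69
  b_195 = 64;  b_196 = 96;  b_197 = 27;  b_198 = 47;  b_199 = 92;  b_200 = 52
b_201 = 37·52 + 74·92 + 56·47 = 15
b_202 = 37·15 + 74·52 + 56·92 = 49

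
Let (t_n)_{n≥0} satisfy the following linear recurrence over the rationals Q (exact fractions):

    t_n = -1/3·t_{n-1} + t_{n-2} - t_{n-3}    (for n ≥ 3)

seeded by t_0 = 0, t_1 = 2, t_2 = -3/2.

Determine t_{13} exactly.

7574863/59049

t_3 = -1/3·-3/2 + 1·2 + -1·0 = 5/2
t_4 = -1/3·5/2 + 1·-3/2 + -1·2 = -13/3
t_5 = -1/3·-13/3 + 1·5/2 + -1·-3/2 = 49/9
t_6 = -1/3·49/9 + 1·-13/3 + -1·5/2 = -467/54
t_7 = -1/3·-467/54 + 1·49/9 + -1·-13/3 = 2051/162
t_8 = -1/3·2051/162 + 1·-467/54 + -1·49/9 = -4450/243
t_9 = -1/3·-4450/243 + 1·2051/162 + -1·-467/54 = 19984/729
t_10 = -1/3·19984/729 + 1·-4450/243 + -1·2051/162 = -175445/4374
t_11 = -1/3·-175445/4374 + 1·19984/729 + -1·-4450/243 = 775457/13122
t_12 = -1/3·775457/13122 + 1·-175445/4374 + -1·19984/729 = -1716799/19683
t_13 = -1/3·-1716799/19683 + 1·775457/13122 + -1·-175445/4374 = 7574863/59049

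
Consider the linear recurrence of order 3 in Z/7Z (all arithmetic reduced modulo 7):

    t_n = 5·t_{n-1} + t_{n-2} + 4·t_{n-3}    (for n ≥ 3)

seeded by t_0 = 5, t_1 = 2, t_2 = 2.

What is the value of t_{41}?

t_3 = 5·2 + 1·2 + 4·5 = 4
t_4 = 5·4 + 1·2 + 4·2 = 2
t_5 = 5·2 + 1·4 + 4·2 = 1
t_6 = 5·1 + 1·2 + 4·4 = 2
t_7 = 5·2 + 1·1 + 4·2 = 5
t_8 = 5·5 + 1·2 + 4·1 = 3
t_9 = 5·3 + 1·5 + 4·2 = 0
t_10 = 5·0 + 1·3 + 4·5 = 2
t_11 = 5·2 + 1·0 + 4·3 = 1
t_12 = 5·1 + 1·2 + 4·0 = 0
t_13 = 5·0 + 1·1 + 4·2 = 2
t_14 = 5·2 + 1·0 + 4·1 = 0
t_15 = 5·0 + 1·2 + 4·0 = 2
t_16 = 5·2 + 1·0 + 4·2 = 4
t_17 = 5·4 + 1·2 + 4·0 = 1
t_18 = 5·1 + 1·4 + 4·2 = 3
t_19 = 5·3 + 1·1 + 4·4 = 4
t_20 = 5·4 + 1·3 + 4·1 = 6
t_21 = 5·6 + 1·4 + 4·3 = 4
t_22 = 5·4 + 1·6 + 4·4 = 0
t_23 = 5·0 + 1·4 + 4·6 = 0
t_24 = 5·0 + 1·0 + 4·4 = 2
t_25 = 5·2 + 1·0 + 4·0 = 3
t_26 = 5·3 + 1·2 + 4·0 = 3
t_27 = 5·3 + 1·3 + 4·2 = 5
t_28 = 5·5 + 1·3 + 4·3 = 5
t_29 = 5·5 + 1·5 + 4·3 = 0
t_30 = 5·0 + 1·5 + 4·5 = 4
t_31 = 5·4 + 1·0 + 4·5 = 5
t_32 = 5·5 + 1·4 + 4·0 = 1
t_33 = 5·1 + 1·5 + 4·4 = 5
t_34 = 5·5 + 1·1 + 4·5 = 4
t_35 = 5·4 + 1·5 + 4·1 = 1
t_36 = 5·1 + 1·4 + 4·5 = 1
t_37 = 5·1 + 1·1 + 4·4 = 1
t_38 = 5·1 + 1·1 + 4·1 = 3
t_39 = 5·3 + 1·1 + 4·1 = 6
t_40 = 5·6 + 1·3 + 4·1 = 2
t_41 = 5·2 + 1·6 + 4·3 = 0

0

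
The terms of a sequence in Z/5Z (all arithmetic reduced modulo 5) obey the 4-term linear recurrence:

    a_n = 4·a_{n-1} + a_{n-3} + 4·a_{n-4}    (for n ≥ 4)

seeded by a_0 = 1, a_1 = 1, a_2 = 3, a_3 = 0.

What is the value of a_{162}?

a_4 = 4·0 + 0·3 + 1·1 + 4·1 = 0
a_5 = 4·0 + 0·0 + 1·3 + 4·1 = 2
a_6 = 4·2 + 0·0 + 1·0 + 4·3 = 0
a_7 = 4·0 + 0·2 + 1·0 + 4·0 = 0
a_8 = 4·0 + 0·0 + 1·2 + 4·0 = 2
a_9 = 4·2 + 0·0 + 1·0 + 4·2 = 1
a_10 = 4·1 + 0·2 + 1·0 + 4·0 = 4
a_11 = 4·4 + 0·1 + 1·2 + 4·0 = 3
a_12 = 4·3 + 0·4 + 1·1 + 4·2 = 1
a_13 = 4·1 + 0·3 + 1·4 + 4·1 = 2
a_14 = 4·2 + 0·1 + 1·3 + 4·4 = 2
a_15 = 4·2 + 0·2 + 1·1 + 4·3 = 1
a_16 = 4·1 + 0·2 + 1·2 + 4·1 = 0
a_17 = 4·0 + 0·1 + 1·2 + 4·2 = 0
a_18 = 4·0 + 0·0 + 1·1 + 4·2 = 4
a_19 = 4·4 + 0·0 + 1·0 + 4·1 = 0
a_20 = 4·0 + 0·4 + 1·0 + 4·0 = 0
a_21 = 4·0 + 0·0 + 1·4 + 4·0 = 4
a_22 = 4·4 + 0·0 + 1·0 + 4·4 = 2
a_23 = 4·2 + 0·4 + 1·0 + 4·0 = 3
a_24 = 4·3 + 0·2 + 1·4 + 4·0 = 1
a_25 = 4·1 + 0·3 + 1·2 + 4·4 = 2
a_26 = 4·2 + 0·1 + 1·3 + 4·2 = 4
a_27 = 4·4 + 0·2 + 1·1 + 4·3 = 4
a_28 = 4·4 + 0·4 + 1·2 + 4·1 = 2
a_29 = 4·2 + 0·4 + 1·4 + 4·2 = 0
a_30 = 4·0 + 0·2 + 1·4 + 4·4 = 0
a_31 = 4·0 + 0·0 + 1·2 + 4·4 = 3
a_32 = 4·3 + 0·0 + 1·0 + 4·2 = 0
a_33 = 4·0 + 0·3 + 1·0 + 4·0 = 0
a_34 = 4·0 + 0·0 + 1·3 + 4·0 = 3
a_35 = 4·3 + 0·0 + 1·0 + 4·3 = 4
a_36 = 4·4 + 0·3 + 1·0 + 4·0 = 1
a_37 = 4·1 + 0·4 + 1·3 + 4·0 = 2
a_38 = 4·2 + 0·1 + 1·4 + 4·3 = 4
a_39 = 4·4 + 0·2 + 1·1 + 4·4 = 3
a_40 = 4·3 + 0·4 + 1·2 + 4·1 = 3
a_41 = 4·3 + 0·3 + 1·4 + 4·2 = 4
a_42 = 4·4 + 0·3 + 1·3 + 4·4 = 0
a_43 = 4·0 + 0·4 + 1·3 + 4·3 = 0
a_44 = 4·0 + 0·0 + 1·4 + 4·3 = 1
a_45 = 4·1 + 0·0 + 1·0 + 4·4 = 0
a_46 = 4·0 + 0·1 + 1·0 + 4·0 = 0
a_47 = 4·0 + 0·0 + 1·1 + 4·0 = 1
a_48 = 4·1 + 0·0 + 1·0 + 4·1 = 3
a_49 = 4·3 + 0·1 + 1·0 + 4·0 = 2
a_50 = 4·2 + 0·3 + 1·1 + 4·0 = 4
a_51 = 4·4 + 0·2 + 1·3 + 4·1 = 3
a_52 = 4·3 + 0·4 + 1·2 + 4·3 = 1
a_53 = 4·1 + 0·3 + 1·4 + 4·2 = 1
a_54 = 4·1 + 0·1 + 1·3 + 4·4 = 3
a_55 = 4·3 + 0·1 + 1·1 + 4·3 = 0
(a_52, a_53, a_54, a_55) = (1, 1, 3, 0) = (a_0, a_1, a_2, a_3), so the sequence has period 52.
162 ≡ 6 (mod 52), hence a_162 = a_6 = 0.

0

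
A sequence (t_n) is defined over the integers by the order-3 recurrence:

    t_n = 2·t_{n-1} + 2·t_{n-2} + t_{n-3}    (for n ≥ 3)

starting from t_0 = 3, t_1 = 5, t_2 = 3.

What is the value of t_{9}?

8955

t_3 = 2·3 + 2·5 + 1·3 = 19
t_4 = 2·19 + 2·3 + 1·5 = 49
t_5 = 2·49 + 2·19 + 1·3 = 139
t_6 = 2·139 + 2·49 + 1·19 = 395
t_7 = 2·395 + 2·139 + 1·49 = 1117
t_8 = 2·1117 + 2·395 + 1·139 = 3163
t_9 = 2·3163 + 2·1117 + 1·395 = 8955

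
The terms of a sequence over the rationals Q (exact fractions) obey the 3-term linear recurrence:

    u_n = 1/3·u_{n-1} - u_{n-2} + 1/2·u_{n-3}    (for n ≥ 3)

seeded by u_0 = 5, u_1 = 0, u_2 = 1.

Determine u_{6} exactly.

223/324

u_3 = 1/3·1 + -1·0 + 1/2·5 = 17/6
u_4 = 1/3·17/6 + -1·1 + 1/2·0 = -1/18
u_5 = 1/3·-1/18 + -1·17/6 + 1/2·1 = -127/54
u_6 = 1/3·-127/54 + -1·-1/18 + 1/2·17/6 = 223/324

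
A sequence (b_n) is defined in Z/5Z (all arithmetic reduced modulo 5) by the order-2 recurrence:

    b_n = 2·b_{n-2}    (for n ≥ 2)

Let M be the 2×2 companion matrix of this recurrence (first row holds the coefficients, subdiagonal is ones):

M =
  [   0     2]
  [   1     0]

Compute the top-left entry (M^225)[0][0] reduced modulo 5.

0

(M^225)[0][0] is the top entry after applying M 225 times to the unit state (1, 0). Equivalently it is h_{226} for the auxiliary sequence (h_n) obeying the same recurrence with h_1 = 1 and h_i = 0 for 0 ≤ i < 1:
h_2 = 0·1 + 2·0 = 0
h_3 = 0·0 + 2·1 = 2
h_4 = 0·2 + 2·0 = 0
h_5 = 0·0 + 2·2 = 4
h_6 = 0·4 + 2·0 = 0
h_7 = 0·0 + 2·4 = 3
h_8 = 0·3 + 2·0 = 0
h_9 = 0·0 + 2·3 = 1
(h_8, h_9) = (0, 1) = (h_0, h_1), so the sequence has period 8.
226 ≡ 2 (mod 8), hence h_226 = h_2 = 0.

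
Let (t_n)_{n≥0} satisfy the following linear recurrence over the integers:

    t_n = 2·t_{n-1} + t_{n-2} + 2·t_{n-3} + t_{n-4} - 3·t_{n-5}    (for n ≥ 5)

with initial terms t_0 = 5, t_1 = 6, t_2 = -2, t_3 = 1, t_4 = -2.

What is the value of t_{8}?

-323

t_5 = 2·-2 + 1·1 + 2·-2 + 1·6 + -3·5 = -16
t_6 = 2·-16 + 1·-2 + 2·1 + 1·-2 + -3·6 = -52
t_7 = 2·-52 + 1·-16 + 2·-2 + 1·1 + -3·-2 = -117
t_8 = 2·-117 + 1·-52 + 2·-16 + 1·-2 + -3·1 = -323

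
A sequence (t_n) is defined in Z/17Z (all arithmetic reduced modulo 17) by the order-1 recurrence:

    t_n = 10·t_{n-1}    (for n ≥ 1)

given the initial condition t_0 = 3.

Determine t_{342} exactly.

10

t_1 = 10·3 = 13
t_2 = 10·13 = 11
t_3 = 10·11 = 8
t_4 = 10·8 = 12
t_5 = 10·12 = 1
t_6 = 10·1 = 10
t_7 = 10·10 = 15
t_8 = 10·15 = 14
t_9 = 10·14 = 4
t_10 = 10·4 = 6
t_11 = 10·6 = 9
t_12 = 10·9 = 5
t_13 = 10·5 = 16
t_14 = 10·16 = 7
t_15 = 10·7 = 2
t_16 = 10·2 = 3
(t_16) = (3) = (t_0), so the sequence has period 16.
342 ≡ 6 (mod 16), hence t_342 = t_6 = 10.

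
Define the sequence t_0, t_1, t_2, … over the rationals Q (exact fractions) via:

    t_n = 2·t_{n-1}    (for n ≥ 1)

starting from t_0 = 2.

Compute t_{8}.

512

t_1 = 2·2 = 4
t_2 = 2·4 = 8
t_3 = 2·8 = 16
t_4 = 2·16 = 32
t_5 = 2·32 = 64
t_6 = 2·64 = 128
t_7 = 2·128 = 256
t_8 = 2·256 = 512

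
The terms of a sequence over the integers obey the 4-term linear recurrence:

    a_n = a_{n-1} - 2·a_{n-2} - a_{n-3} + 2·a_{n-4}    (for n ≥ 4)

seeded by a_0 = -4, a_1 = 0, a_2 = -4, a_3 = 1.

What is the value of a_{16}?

a_4 = 1·1 + -2·-4 + -1·0 + 2·-4 = 1
a_5 = 1·1 + -2·1 + -1·-4 + 2·0 = 3
a_6 = 1·3 + -2·1 + -1·1 + 2·-4 = -8
a_7 = 1·-8 + -2·3 + -1·1 + 2·1 = -13
a_8 = 1·-13 + -2·-8 + -1·3 + 2·1 = 2
a_9 = 1·2 + -2·-13 + -1·-8 + 2·3 = 42
a_10 = 1·42 + -2·2 + -1·-13 + 2·-8 = 35
a_11 = 1·35 + -2·42 + -1·2 + 2·-13 = -77
a_12 = 1·-77 + -2·35 + -1·42 + 2·2 = -185
a_13 = 1·-185 + -2·-77 + -1·35 + 2·42 = 18
a_14 = 1·18 + -2·-185 + -1·-77 + 2·35 = 535
a_15 = 1·535 + -2·18 + -1·-185 + 2·-77 = 530
a_16 = 1·530 + -2·535 + -1·18 + 2·-185 = -928

-928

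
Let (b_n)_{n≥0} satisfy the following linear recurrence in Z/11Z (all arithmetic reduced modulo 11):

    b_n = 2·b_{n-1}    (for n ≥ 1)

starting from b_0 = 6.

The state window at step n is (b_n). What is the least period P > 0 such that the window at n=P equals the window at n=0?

n=0: window = (6)
n=1: window = (1)
n=2: window = (2)
n=3: window = (4)
n=4: window = (8)
n=5: window = (5)
n=6: window = (10)
n=7: window = (9)
n=8: window = (7)
n=9: window = (3)
n=10: window = (6)
window at n=10 equals window at n=0 → period = 10

10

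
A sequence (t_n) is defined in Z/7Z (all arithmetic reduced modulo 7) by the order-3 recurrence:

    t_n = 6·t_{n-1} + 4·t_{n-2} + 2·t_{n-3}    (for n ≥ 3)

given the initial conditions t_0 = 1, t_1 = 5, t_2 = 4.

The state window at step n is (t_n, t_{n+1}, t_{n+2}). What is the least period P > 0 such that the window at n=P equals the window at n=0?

171

n=0: window = (1, 5, 4)
n=1: window = (5, 4, 4)
n=2: window = (4, 4, 1)
n=3: window = (4, 1, 2)
n=4: window = (1, 2, 3)
n=5: window = (2, 3, 0)
n=6: window = (3, 0, 2)
n=7: window = (0, 2, 4)
n=8: window = (2, 4, 4)
n=9: window = (4, 4, 2)
n=10: window = (4, 2, 1)
n=11: window = (2, 1, 1)
n=12: window = (1, 1, 0)
n=13: window = (1, 0, 6)
n=14: window = (0, 6, 3)
n=15: window = (6, 3, 0)
n=16: window = (3, 0, 3)
n=17: window = (0, 3, 3)
n=18: window = (3, 3, 2)
n=19: window = (3, 2, 2)
n=20: window = (2, 2, 5)
n=21: window = (2, 5, 0)
n=22: window = (5, 0, 3)
n=23: window = (0, 3, 0)
n=24: window = (3, 0, 5)
n=25: window = (0, 5, 1)
n=26: window = (5, 1, 5)
n=27: window = (1, 5, 2)
n=28: window = (5, 2, 6)
n=29: window = (2, 6, 5)
n=30: window = (6, 5, 2)
n=31: window = (5, 2, 2)
n=32: window = (2, 2, 2)
n=33: window = (2, 2, 3)
n=34: window = (2, 3, 2)
n=35: window = (3, 2, 0)
n=36: window = (2, 0, 0)
n=37: window = (0, 0, 4)
n=38: window = (0, 4, 3)
n=39: window = (4, 3, 6)
n=40: window = (3, 6, 0)
…
n=169: window = (5, 6, 1)
n=170: window = (6, 1, 5)
n=171: window = (1, 5, 4)
window at n=171 equals window at n=0 → period = 171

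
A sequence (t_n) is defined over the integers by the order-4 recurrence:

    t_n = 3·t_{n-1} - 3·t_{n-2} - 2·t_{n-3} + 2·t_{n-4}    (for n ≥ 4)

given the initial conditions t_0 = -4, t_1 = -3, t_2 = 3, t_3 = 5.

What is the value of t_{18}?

t_4 = 3·5 + -3·3 + -2·-3 + 2·-4 = 4
t_5 = 3·4 + -3·5 + -2·3 + 2·-3 = -15
t_6 = 3·-15 + -3·4 + -2·5 + 2·3 = -61
t_7 = 3·-61 + -3·-15 + -2·4 + 2·5 = -136
t_8 = 3·-136 + -3·-61 + -2·-15 + 2·4 = -187
t_9 = 3·-187 + -3·-136 + -2·-61 + 2·-15 = -61
t_10 = 3·-61 + -3·-187 + -2·-136 + 2·-61 = 528
t_11 = 3·528 + -3·-61 + -2·-187 + 2·-136 = 1869
t_12 = 3·1869 + -3·528 + -2·-61 + 2·-187 = 3771
t_13 = 3·3771 + -3·1869 + -2·528 + 2·-61 = 4528
t_14 = 3·4528 + -3·3771 + -2·1869 + 2·528 = -411
t_15 = 3·-411 + -3·4528 + -2·3771 + 2·1869 = -18621
t_16 = 3·-18621 + -3·-411 + -2·4528 + 2·3771 = -56144
t_17 = 3·-56144 + -3·-18621 + -2·-411 + 2·4528 = -102691
t_18 = 3·-102691 + -3·-56144 + -2·-18621 + 2·-411 = -103221

-103221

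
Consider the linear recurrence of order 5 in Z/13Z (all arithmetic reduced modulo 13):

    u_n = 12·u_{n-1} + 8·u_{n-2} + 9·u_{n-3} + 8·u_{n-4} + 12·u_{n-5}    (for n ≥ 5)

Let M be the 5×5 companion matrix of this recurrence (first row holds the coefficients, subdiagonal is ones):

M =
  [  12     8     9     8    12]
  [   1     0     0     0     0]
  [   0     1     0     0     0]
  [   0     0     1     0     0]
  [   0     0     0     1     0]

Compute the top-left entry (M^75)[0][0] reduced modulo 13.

7

(M^75)[0][0] is the top entry after applying M 75 times to the unit state (1, 0, 0, 0, 0). Equivalently it is h_{79} for the auxiliary sequence (h_n) obeying the same recurrence with h_4 = 1 and h_i = 0 for 0 ≤ i < 4:
h_5 = 12·1 + 8·0 + 9·0 + 8·0 + 12·0 = 12
h_6 = 12·12 + 8·1 + 9·0 + 8·0 + 12·0 = 9
h_7 = 12·9 + 8·12 + 9·1 + 8·0 + 12·0 = 5
h_8 = 12·5 + 8·9 + 9·12 + 8·1 + 12·0 = 1
h_9 = 12·1 + 8·5 + 9·9 + 8·12 + 12·1 = 7
h_10 = 12·7 + 8·1 + 9·5 + 8·9 + 12·12 = 2
h_11 = 12·2 + 8·7 + 9·1 + 8·5 + 12·9 = 3
h_12 = 12·3 + 8·2 + 9·7 + 8·1 + 12·5 = 1
h_13 = 12·1 + 8·3 + 9·2 + 8·7 + 12·1 = 5
h_14 = 12·5 + 8·1 + 9·3 + 8·2 + 12·7 = 0
h_15 = 12·0 + 8·5 + 9·1 + 8·3 + 12·2 = 6
h_16 = 12·6 + 8·0 + 9·5 + 8·1 + 12·3 = 5
h_17 = 12·5 + 8·6 + 9·0 + 8·5 + 12·1 = 4
h_18 = 12·4 + 8·5 + 9·6 + 8·0 + 12·5 = 7
h_19 = 12·7 + 8·4 + 9·5 + 8·6 + 12·0 = 1
h_20 = 12·1 + 8·7 + 9·4 + 8·5 + 12·6 = 8
h_21 = 12·8 + 8·1 + 9·7 + 8·4 + 12·5 = 12
h_22 = 12·12 + 8·8 + 9·1 + 8·7 + 12·4 = 9
h_23 = 12·9 + 8·12 + 9·8 + 8·1 + 12·7 = 4
h_24 = 12·4 + 8·9 + 9·12 + 8·8 + 12·1 = 5
h_25 = 12·5 + 8·4 + 9·9 + 8·12 + 12·8 = 1
h_26 = 12·1 + 8·5 + 9·4 + 8·9 + 12·12 = 5
h_27 = 12·5 + 8·1 + 9·5 + 8·4 + 12·9 = 6
h_28 = 12·6 + 8·5 + 9·1 + 8·5 + 12·4 = 1
h_29 = 12·1 + 8·6 + 9·5 + 8·1 + 12·5 = 4
h_30 = 12·4 + 8·1 + 9·6 + 8·5 + 12·1 = 6
h_31 = 12·6 + 8·4 + 9·1 + 8·6 + 12·5 = 0
h_32 = 12·0 + 8·6 + 9·4 + 8·1 + 12·6 = 8
h_33 = 12·8 + 8·0 + 9·6 + 8·4 + 12·1 = 12
h_34 = 12·12 + 8·8 + 9·0 + 8·6 + 12·4 = 5
h_35 = 12·5 + 8·12 + 9·8 + 8·0 + 12·6 = 1
h_36 = 12·1 + 8·5 + 9·12 + 8·8 + 12·0 = 3
h_37 = 12·3 + 8·1 + 9·5 + 8·12 + 12·8 = 8
h_38 = 12·8 + 8·3 + 9·1 + 8·5 + 12·12 = 1
h_39 = 12·1 + 8·8 + 9·3 + 8·1 + 12·5 = 2
h_40 = 12·2 + 8·1 + 9·8 + 8·3 + 12·1 = 10
h_41 = 12·10 + 8·2 + 9·1 + 8·8 + 12·3 = 11
h_42 = 12·11 + 8·10 + 9·2 + 8·1 + 12·8 = 9
h_43 = 12·9 + 8·11 + 9·10 + 8·2 + 12·1 = 2
h_44 = 12·2 + 8·9 + 9·11 + 8·10 + 12·2 = 0
h_45 = 12·0 + 8·2 + 9·9 + 8·11 + 12·10 = 6
h_46 = 12·6 + 8·0 + 9·2 + 8·9 + 12·11 = 8
h_47 = 12·8 + 8·6 + 9·0 + 8·2 + 12·9 = 8
h_48 = 12·8 + 8·8 + 9·6 + 8·0 + 12·2 = 4
h_49 = 12·4 + 8·8 + 9·8 + 8·6 + 12·0 = 11
h_50 = 12·11 + 8·4 + 9·8 + 8·8 + 12·6 = 8
h_51 = 12·8 + 8·11 + 9·4 + 8·8 + 12·8 = 3
h_52 = 12·3 + 8·8 + 9·11 + 8·4 + 12·8 = 2
h_53 = 12·2 + 8·3 + 9·8 + 8·11 + 12·4 = 9
h_54 = 12·9 + 8·2 + 9·3 + 8·8 + 12·11 = 9
h_55 = 12·9 + 8·9 + 9·2 + 8·3 + 12·8 = 6
h_56 = 12·6 + 8·9 + 9·9 + 8·2 + 12·3 = 4
h_57 = 12·4 + 8·6 + 9·9 + 8·9 + 12·2 = 0
h_58 = 12·0 + 8·4 + 9·6 + 8·9 + 12·9 = 6
h_59 = 12·6 + 8·0 + 9·4 + 8·6 + 12·9 = 4
h_60 = 12·4 + 8·6 + 9·0 + 8·4 + 12·6 = 5
h_61 = 12·5 + 8·4 + 9·6 + 8·0 + 12·4 = 12
h_62 = 12·12 + 8·5 + 9·4 + 8·6 + 12·0 = 8
h_63 = 12·8 + 8·12 + 9·5 + 8·4 + 12·6 = 3
h_64 = 12·3 + 8·8 + 9·12 + 8·5 + 12·4 = 10
h_65 = 12·10 + 8·3 + 9·8 + 8·12 + 12·5 = 8
h_66 = 12·8 + 8·10 + 9·3 + 8·8 + 12·12 = 8
h_67 = 12·8 + 8·8 + 9·10 + 8·3 + 12·8 = 6
h_68 = 12·6 + 8·8 + 9·8 + 8·10 + 12·3 = 12
h_69 = 12·12 + 8·6 + 9·8 + 8·8 + 12·10 = 6
h_70 = 12·6 + 8·12 + 9·6 + 8·8 + 12·8 = 5
h_71 = 12·5 + 8·6 + 9·12 + 8·6 + 12·8 = 9
h_72 = 12·9 + 8·5 + 9·6 + 8·12 + 12·6 = 6
h_73 = 12·6 + 8·9 + 9·5 + 8·6 + 12·12 = 4
h_74 = 12·4 + 8·6 + 9·9 + 8·5 + 12·6 = 3
h_75 = 12·3 + 8·4 + 9·6 + 8·9 + 12·5 = 7
h_76 = 12·7 + 8·3 + 9·4 + 8·6 + 12·9 = 1
h_77 = 12·1 + 8·7 + 9·3 + 8·4 + 12·6 = 4
h_78 = 12·4 + 8·1 + 9·7 + 8·3 + 12·4 = 9
h_79 = 12·9 + 8·4 + 9·1 + 8·7 + 12·3 = 7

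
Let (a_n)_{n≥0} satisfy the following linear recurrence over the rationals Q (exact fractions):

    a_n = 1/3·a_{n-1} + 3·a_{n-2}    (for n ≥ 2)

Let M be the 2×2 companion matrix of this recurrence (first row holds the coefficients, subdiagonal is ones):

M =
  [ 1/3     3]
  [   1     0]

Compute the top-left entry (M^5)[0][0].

(M^5)[0][0] is the top entry after applying M 5 times to the unit state (1, 0). Equivalently it is h_{6} for the auxiliary sequence (h_n) obeying the same recurrence with h_1 = 1 and h_i = 0 for 0 ≤ i < 1:
h_2 = 1/3·1 + 3·0 = 1/3
h_3 = 1/3·1/3 + 3·1 = 28/9
h_4 = 1/3·28/9 + 3·1/3 = 55/27
h_5 = 1/3·55/27 + 3·28/9 = 811/81
h_6 = 1/3·811/81 + 3·55/27 = 2296/243

2296/243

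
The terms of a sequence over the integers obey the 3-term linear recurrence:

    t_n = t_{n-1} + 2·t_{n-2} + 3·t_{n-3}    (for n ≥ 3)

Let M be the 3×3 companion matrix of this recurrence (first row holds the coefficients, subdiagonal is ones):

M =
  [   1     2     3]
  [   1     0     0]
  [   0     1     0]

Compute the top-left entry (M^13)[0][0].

(M^13)[0][0] is the top entry after applying M 13 times to the unit state (1, 0, 0). Equivalently it is h_{15} for the auxiliary sequence (h_n) obeying the same recurrence with h_2 = 1 and h_i = 0 for 0 ≤ i < 2:
h_3 = 1·1 + 2·0 + 3·0 = 1
h_4 = 1·1 + 2·1 + 3·0 = 3
h_5 = 1·3 + 2·1 + 3·1 = 8
h_6 = 1·8 + 2·3 + 3·1 = 17
h_7 = 1·17 + 2·8 + 3·3 = 42
h_8 = 1·42 + 2·17 + 3·8 = 100
h_9 = 1·100 + 2·42 + 3·17 = 235
h_10 = 1·235 + 2·100 + 3·42 = 561
h_11 = 1·561 + 2·235 + 3·100 = 1331
h_12 = 1·1331 + 2·561 + 3·235 = 3158
h_13 = 1·3158 + 2·1331 + 3·561 = 7503
h_14 = 1·7503 + 2·3158 + 3·1331 = 17812
h_15 = 1·17812 + 2·7503 + 3·3158 = 42292

42292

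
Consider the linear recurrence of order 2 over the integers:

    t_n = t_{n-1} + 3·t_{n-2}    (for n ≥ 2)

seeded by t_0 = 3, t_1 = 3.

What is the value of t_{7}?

651

t_2 = 1·3 + 3·3 = 12
t_3 = 1·12 + 3·3 = 21
t_4 = 1·21 + 3·12 = 57
t_5 = 1·57 + 3·21 = 120
t_6 = 1·120 + 3·57 = 291
t_7 = 1·291 + 3·120 = 651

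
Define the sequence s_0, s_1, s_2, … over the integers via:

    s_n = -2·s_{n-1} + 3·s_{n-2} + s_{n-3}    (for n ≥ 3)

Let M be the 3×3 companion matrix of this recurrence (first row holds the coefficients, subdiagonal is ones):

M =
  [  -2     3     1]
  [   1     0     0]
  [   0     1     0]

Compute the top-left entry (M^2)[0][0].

7

(M^2)[0][0] is the top entry after applying M 2 times to the unit state (1, 0, 0). Equivalently it is h_{4} for the auxiliary sequence (h_n) obeying the same recurrence with h_2 = 1 and h_i = 0 for 0 ≤ i < 2:
h_3 = -2·1 + 3·0 + 1·0 = -2
h_4 = -2·-2 + 3·1 + 1·0 = 7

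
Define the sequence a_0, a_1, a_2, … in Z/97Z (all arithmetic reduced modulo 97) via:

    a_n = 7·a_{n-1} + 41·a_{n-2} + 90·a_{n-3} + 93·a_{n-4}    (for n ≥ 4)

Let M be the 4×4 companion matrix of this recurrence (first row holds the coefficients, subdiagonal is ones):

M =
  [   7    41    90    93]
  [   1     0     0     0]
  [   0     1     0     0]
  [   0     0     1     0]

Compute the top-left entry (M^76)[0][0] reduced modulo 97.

(M^76)[0][0] is the top entry after applying M 76 times to the unit state (1, 0, 0, 0). Equivalently it is h_{79} for the auxiliary sequence (h_n) obeying the same recurrence with h_3 = 1 and h_i = 0 for 0 ≤ i < 3:
h_4 = 7·1 + 41·0 + 90·0 + 93·0 = 7
h_5 = 7·7 + 41·1 + 90·0 + 93·0 = 90
h_6 = 7·90 + 41·7 + 90·1 + 93·0 = 37
h_7 = 7·37 + 41·90 + 90·7 + 93·1 = 16
h_8 = 7·16 + 41·37 + 90·90 + 93·7 = 1
h_9 = 7·1 + 41·16 + 90·37 + 93·90 = 44
h_10 = 7·44 + 41·1 + 90·16 + 93·37 = 89
h_11 = 7·89 + 41·44 + 90·1 + 93·16 = 28
h_12 = 7·28 + 41·89 + 90·44 + 93·1 = 41
h_13 = 7·41 + 41·28 + 90·89 + 93·44 = 54
h_14 = 7·54 + 41·41 + 90·28 + 93·89 = 52
h_15 = 7·52 + 41·54 + 90·41 + 93·28 = 45
h_16 = 7·45 + 41·52 + 90·54 + 93·41 = 62
h_17 = 7·62 + 41·45 + 90·52 + 93·54 = 50
h_18 = 7·50 + 41·62 + 90·45 + 93·52 = 41
h_19 = 7·41 + 41·50 + 90·62 + 93·45 = 74
h_20 = 7·74 + 41·41 + 90·50 + 93·62 = 49
h_21 = 7·49 + 41·74 + 90·41 + 93·50 = 77
h_22 = 7·77 + 41·49 + 90·74 + 93·41 = 23
h_23 = 7·23 + 41·77 + 90·49 + 93·74 = 60
h_24 = 7·60 + 41·23 + 90·77 + 93·49 = 46
h_25 = 7·46 + 41·60 + 90·23 + 93·77 = 82
h_26 = 7·82 + 41·46 + 90·60 + 93·23 = 8
h_27 = 7·8 + 41·82 + 90·46 + 93·60 = 43
h_28 = 7·43 + 41·8 + 90·82 + 93·46 = 65
h_29 = 7·65 + 41·43 + 90·8 + 93·82 = 88
h_30 = 7·88 + 41·65 + 90·43 + 93·8 = 38
h_31 = 7·38 + 41·88 + 90·65 + 93·43 = 46
h_32 = 7·46 + 41·38 + 90·88 + 93·65 = 34
h_33 = 7·34 + 41·46 + 90·38 + 93·88 = 51
h_34 = 7·51 + 41·34 + 90·46 + 93·38 = 16
h_35 = 7·16 + 41·51 + 90·34 + 93·46 = 35
h_36 = 7·35 + 41·16 + 90·51 + 93·34 = 20
h_37 = 7·20 + 41·35 + 90·16 + 93·51 = 95
h_38 = 7·95 + 41·20 + 90·35 + 93·16 = 12
h_39 = 7·12 + 41·95 + 90·20 + 93·35 = 13
h_40 = 7·13 + 41·12 + 90·95 + 93·20 = 32
h_41 = 7·32 + 41·13 + 90·12 + 93·95 = 2
h_42 = 7·2 + 41·32 + 90·13 + 93·12 = 23
h_43 = 7·23 + 41·2 + 90·32 + 93·13 = 64
h_44 = 7·64 + 41·23 + 90·2 + 93·32 = 85
h_45 = 7·85 + 41·64 + 90·23 + 93·2 = 43
h_46 = 7·43 + 41·85 + 90·64 + 93·23 = 45
h_47 = 7·45 + 41·43 + 90·85 + 93·64 = 63
h_48 = 7·63 + 41·45 + 90·43 + 93·85 = 93
h_49 = 7·93 + 41·63 + 90·45 + 93·43 = 31
h_50 = 7·31 + 41·93 + 90·63 + 93·45 = 14
h_51 = 7·14 + 41·31 + 90·93 + 93·63 = 78
h_52 = 7·78 + 41·14 + 90·31 + 93·93 = 46
h_53 = 7·46 + 41·78 + 90·14 + 93·31 = 0
h_54 = 7·0 + 41·46 + 90·78 + 93·14 = 23
h_55 = 7·23 + 41·0 + 90·46 + 93·78 = 12
h_56 = 7·12 + 41·23 + 90·0 + 93·46 = 67
h_57 = 7·67 + 41·12 + 90·23 + 93·0 = 24
h_58 = 7·24 + 41·67 + 90·12 + 93·23 = 23
h_59 = 7·23 + 41·24 + 90·67 + 93·12 = 46
h_60 = 7·46 + 41·23 + 90·24 + 93·67 = 53
h_61 = 7·53 + 41·46 + 90·23 + 93·24 = 60
h_62 = 7·60 + 41·53 + 90·46 + 93·23 = 45
h_63 = 7·45 + 41·60 + 90·53 + 93·46 = 86
h_64 = 7·86 + 41·45 + 90·60 + 93·53 = 69
h_65 = 7·69 + 41·86 + 90·45 + 93·60 = 59
h_66 = 7·59 + 41·69 + 90·86 + 93·45 = 35
h_67 = 7·35 + 41·59 + 90·69 + 93·86 = 91
h_68 = 7·91 + 41·35 + 90·59 + 93·69 = 25
h_69 = 7·25 + 41·91 + 90·35 + 93·59 = 30
h_70 = 7·30 + 41·25 + 90·91 + 93·35 = 70
h_71 = 7·70 + 41·30 + 90·25 + 93·91 = 17
h_72 = 7·17 + 41·70 + 90·30 + 93·25 = 60
h_73 = 7·60 + 41·17 + 90·70 + 93·30 = 22
h_74 = 7·22 + 41·60 + 90·17 + 93·70 = 81
h_75 = 7·81 + 41·22 + 90·60 + 93·17 = 11
h_76 = 7·11 + 41·81 + 90·22 + 93·60 = 94
h_77 = 7·94 + 41·11 + 90·81 + 93·22 = 66
h_78 = 7·66 + 41·94 + 90·11 + 93·81 = 35
h_79 = 7·35 + 41·66 + 90·94 + 93·11 = 18

18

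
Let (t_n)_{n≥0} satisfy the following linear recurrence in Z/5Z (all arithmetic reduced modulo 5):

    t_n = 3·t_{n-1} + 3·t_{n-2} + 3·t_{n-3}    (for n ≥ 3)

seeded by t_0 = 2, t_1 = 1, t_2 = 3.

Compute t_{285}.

t_3 = 3·3 + 3·1 + 3·2 = 3
t_4 = 3·3 + 3·3 + 3·1 = 1
t_5 = 3·1 + 3·3 + 3·3 = 1
t_6 = 3·1 + 3·1 + 3·3 = 0
t_7 = 3·0 + 3·1 + 3·1 = 1
t_8 = 3·1 + 3·0 + 3·1 = 1
t_9 = 3·1 + 3·1 + 3·0 = 1
t_10 = 3·1 + 3·1 + 3·1 = 4
t_11 = 3·4 + 3·1 + 3·1 = 3
t_12 = 3·3 + 3·4 + 3·1 = 4
t_13 = 3·4 + 3·3 + 3·4 = 3
t_14 = 3·3 + 3·4 + 3·3 = 0
t_15 = 3·0 + 3·3 + 3·4 = 1
t_16 = 3·1 + 3·0 + 3·3 = 2
t_17 = 3·2 + 3·1 + 3·0 = 4
t_18 = 3·4 + 3·2 + 3·1 = 1
t_19 = 3·1 + 3·4 + 3·2 = 1
t_20 = 3·1 + 3·1 + 3·4 = 3
t_21 = 3·3 + 3·1 + 3·1 = 0
t_22 = 3·0 + 3·3 + 3·1 = 2
t_23 = 3·2 + 3·0 + 3·3 = 0
t_24 = 3·0 + 3·2 + 3·0 = 1
t_25 = 3·1 + 3·0 + 3·2 = 4
t_26 = 3·4 + 3·1 + 3·0 = 0
t_27 = 3·0 + 3·4 + 3·1 = 0
t_28 = 3·0 + 3·0 + 3·4 = 2
t_29 = 3·2 + 3·0 + 3·0 = 1
t_30 = 3·1 + 3·2 + 3·0 = 4
t_31 = 3·4 + 3·1 + 3·2 = 1
t_32 = 3·1 + 3·4 + 3·1 = 3
t_33 = 3·3 + 3·1 + 3·4 = 4
t_34 = 3·4 + 3·3 + 3·1 = 4
t_35 = 3·4 + 3·4 + 3·3 = 3
t_36 = 3·3 + 3·4 + 3·4 = 3
t_37 = 3·3 + 3·3 + 3·4 = 0
t_38 = 3·0 + 3·3 + 3·3 = 3
t_39 = 3·3 + 3·0 + 3·3 = 3
t_40 = 3·3 + 3·3 + 3·0 = 3
t_41 = 3·3 + 3·3 + 3·3 = 2
t_42 = 3·2 + 3·3 + 3·3 = 4
t_43 = 3·4 + 3·2 + 3·3 = 2
t_44 = 3·2 + 3·4 + 3·2 = 4
t_45 = 3·4 + 3·2 + 3·4 = 0
t_46 = 3·0 + 3·4 + 3·2 = 3
t_47 = 3·3 + 3·0 + 3·4 = 1
t_48 = 3·1 + 3·3 + 3·0 = 2
t_49 = 3·2 + 3·1 + 3·3 = 3
t_50 = 3·3 + 3·2 + 3·1 = 3
t_51 = 3·3 + 3·3 + 3·2 = 4
t_52 = 3·4 + 3·3 + 3·3 = 0
t_53 = 3·0 + 3·4 + 3·3 = 1
t_54 = 3·1 + 3·0 + 3·4 = 0
t_55 = 3·0 + 3·1 + 3·0 = 3
t_56 = 3·3 + 3·0 + 3·1 = 2
t_57 = 3·2 + 3·3 + 3·0 = 0
t_58 = 3·0 + 3·2 + 3·3 = 0
t_59 = 3·0 + 3·0 + 3·2 = 1
t_60 = 3·1 + 3·0 + 3·0 = 3
t_61 = 3·3 + 3·1 + 3·0 = 2
t_62 = 3·2 + 3·3 + 3·1 = 3
t_63 = 3·3 + 3·2 + 3·3 = 4
t_64 = 3·4 + 3·3 + 3·2 = 2
t_65 = 3·2 + 3·4 + 3·3 = 2
t_66 = 3·2 + 3·2 + 3·4 = 4
t_67 = 3·4 + 3·2 + 3·2 = 4
t_68 = 3·4 + 3·4 + 3·2 = 0
t_69 = 3·0 + 3·4 + 3·4 = 4
t_70 = 3·4 + 3·0 + 3·4 = 4
t_71 = 3·4 + 3·4 + 3·0 = 4
t_72 = 3·4 + 3·4 + 3·4 = 1
t_73 = 3·1 + 3·4 + 3·4 = 2
t_74 = 3·2 + 3·1 + 3·4 = 1
t_75 = 3·1 + 3·2 + 3·1 = 2
t_76 = 3·2 + 3·1 + 3·2 = 0
t_77 = 3·0 + 3·2 + 3·1 = 4
t_78 = 3·4 + 3·0 + 3·2 = 3
t_79 = 3·3 + 3·4 + 3·0 = 1
t_80 = 3·1 + 3·3 + 3·4 = 4
t_81 = 3·4 + 3·1 + 3·3 = 4
t_82 = 3·4 + 3·4 + 3·1 = 2
t_83 = 3·2 + 3·4 + 3·4 = 0
t_84 = 3·0 + 3·2 + 3·4 = 3
t_85 = 3·3 + 3·0 + 3·2 = 0
t_86 = 3·0 + 3·3 + 3·0 = 4
t_87 = 3·4 + 3·0 + 3·3 = 1
t_88 = 3·1 + 3·4 + 3·0 = 0
t_89 = 3·0 + 3·1 + 3·4 = 0
t_90 = 3·0 + 3·0 + 3·1 = 3
t_91 = 3·3 + 3·0 + 3·0 = 4
t_92 = 3·4 + 3·3 + 3·0 = 1
t_93 = 3·1 + 3·4 + 3·3 = 4
t_94 = 3·4 + 3·1 + 3·4 = 2
t_95 = 3·2 + 3·4 + 3·1 = 1
t_96 = 3·1 + 3·2 + 3·4 = 1
t_97 = 3·1 + 3·1 + 3·2 = 2
t_98 = 3·2 + 3·1 + 3·1 = 2
t_99 = 3·2 + 3·2 + 3·1 = 0
t_100 = 3·0 + 3·2 + 3·2 = 2
t_101 = 3·2 + 3·0 + 3·2 = 2
t_102 = 3·2 + 3·2 + 3·0 = 2
t_103 = 3·2 + 3·2 + 3·2 = 3
t_104 = 3·3 + 3·2 + 3·2 = 1
t_105 = 3·1 + 3·3 + 3·2 = 3
t_106 = 3·3 + 3·1 + 3·3 = 1
t_107 = 3·1 + 3·3 + 3·1 = 0
t_108 = 3·0 + 3·1 + 3·3 = 2
t_109 = 3·2 + 3·0 + 3·1 = 4
t_110 = 3·4 + 3·2 + 3·0 = 3
t_111 = 3·3 + 3·4 + 3·2 = 2
t_112 = 3·2 + 3·3 + 3·4 = 2
t_113 = 3·2 + 3·2 + 3·3 = 1
t_114 = 3·1 + 3·2 + 3·2 = 0
t_115 = 3·0 + 3·1 + 3·2 = 4
t_116 = 3·4 + 3·0 + 3·1 = 0
t_117 = 3·0 + 3·4 + 3·0 = 2
t_118 = 3·2 + 3·0 + 3·4 = 3
t_119 = 3·3 + 3·2 + 3·0 = 0
t_120 = 3·0 + 3·3 + 3·2 = 0
t_121 = 3·0 + 3·0 + 3·3 = 4
t_122 = 3·4 + 3·0 + 3·0 = 2
t_123 = 3·2 + 3·4 + 3·0 = 3
t_124 = 3·3 + 3·2 + 3·4 = 2
t_125 = 3·2 + 3·3 + 3·2 = 1
t_126 = 3·1 + 3·2 + 3·3 = 3
(t_124, t_125, t_126) = (2, 1, 3) = (t_0, t_1, t_2), so the sequence has period 124.
285 ≡ 37 (mod 124), hence t_285 = t_37 = 0.

0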